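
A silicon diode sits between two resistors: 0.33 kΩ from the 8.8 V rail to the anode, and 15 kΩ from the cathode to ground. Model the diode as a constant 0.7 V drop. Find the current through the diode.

I ≈ 0.53 mA

The two resistors are in series with the diode, so KVL gives 8.8 = I·0.33 + 0.7 + I·15.
I = (8.8 − 0.7) / (0.33 + 15) kΩ = 8.1 / 15.3 = 0.528 mA.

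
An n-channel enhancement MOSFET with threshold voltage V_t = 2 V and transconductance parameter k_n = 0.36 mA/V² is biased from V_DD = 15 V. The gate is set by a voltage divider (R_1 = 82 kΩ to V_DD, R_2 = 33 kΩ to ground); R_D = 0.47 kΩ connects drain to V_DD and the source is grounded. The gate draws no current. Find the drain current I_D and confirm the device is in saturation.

V_G = V_DD·R_2/(R_1+R_2) = 15×33/115 = 4.3 V. With the source grounded, V_GS = V_G = 4.3 V.
Assume saturation: I_D = (k_n/2)(V_GS − V_t)² = (0.36/2)×(4.3 − 2)² = 0.18×2.3² = 0.956 mA.
V_DS = V_DD − I_D·R_D = 15 − 0.956×0.47 = 14.6 V.
Saturation requires V_DS ≥ V_GS − V_t = 2.3 V; 14.6 ≥ 2.3 ✓.

I_D ≈ 0.96 mA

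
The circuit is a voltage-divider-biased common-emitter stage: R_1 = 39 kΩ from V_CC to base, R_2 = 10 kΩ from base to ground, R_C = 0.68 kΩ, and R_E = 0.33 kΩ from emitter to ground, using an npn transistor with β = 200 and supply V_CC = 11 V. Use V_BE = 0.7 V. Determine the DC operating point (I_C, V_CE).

I_C ≈ 4.2 mA, V_CE ≈ 6.8 V

Thevenize the base divider: V_Th = V_CC·R_2/(R_1+R_2) = 11×10/49 = 2.24 V, R_Th = R_1‖R_2 = 7.96 kΩ.
Base-emitter loop: V_Th = I_B·R_Th + V_BE + (β+1)I_B·R_E, so I_B = (2.24 − 0.7) / (7.96 + 201×0.33) = 0.0208 mA.
I_C = β·I_B = 200×0.0208 = 4.16 mA, and I_E = (β+1)I_B = 4.18 mA.
V_CE = V_CC − I_C·R_C − I_E·R_E = 11 − 4.16×0.68 − 4.18×0.33 = 6.79 V.
V_CE = 6.79 V > 0.2 V confirms active-region operation.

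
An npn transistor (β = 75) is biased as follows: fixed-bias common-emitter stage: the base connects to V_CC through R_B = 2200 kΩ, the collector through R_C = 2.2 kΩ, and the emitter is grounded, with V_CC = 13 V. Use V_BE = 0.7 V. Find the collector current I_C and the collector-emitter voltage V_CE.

Base loop: V_CC = I_B·R_B + V_BE, so I_B = (13 − 0.7)/2200 kΩ = 0.00559 mA.
In the active region I_C = β·I_B = 75 × 0.00559 = 0.419 mA.
Collector loop: V_CE = V_CC − I_C·R_C = 13 − 0.419×2.2 = 12.1 V.
Since V_CE = 12.1 V > V_CE(sat) ≈ 0.2 V, the transistor is in the active region as assumed.

I_C ≈ 0.42 mA, V_CE ≈ 12 V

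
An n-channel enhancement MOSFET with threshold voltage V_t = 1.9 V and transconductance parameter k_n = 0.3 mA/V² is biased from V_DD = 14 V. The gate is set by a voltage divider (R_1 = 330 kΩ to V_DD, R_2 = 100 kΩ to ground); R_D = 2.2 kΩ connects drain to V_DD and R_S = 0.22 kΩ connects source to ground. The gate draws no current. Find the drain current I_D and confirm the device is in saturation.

V_G = V_DD·R_2/(R_1+R_2) = 14×100/430 = 3.26 V.
Assume saturation: I_D = (k_n/2)(V_GS − V_t)² with V_GS = V_G − I_D·R_S = 3.26 − 0.22·I_D.
Substituting gives 0.00726·I_D² − 1.09·I_D + 0.276 = 0, with roots I_D = 0.254 or 150 mA.
The root I_D = 150 mA gives V_GS = -29.7 V ≤ V_t, so take I_D = 0.254 mA.
Then V_GS = 3.2 V and V_DS = V_DD − I_D(R_D+R_S) = 14 − 0.254×2.42 = 13.4 V.
Saturation requires V_DS ≥ V_GS − V_t = 1.3 V; 13.4 ≥ 1.3 ✓.

I_D ≈ 0.25 mA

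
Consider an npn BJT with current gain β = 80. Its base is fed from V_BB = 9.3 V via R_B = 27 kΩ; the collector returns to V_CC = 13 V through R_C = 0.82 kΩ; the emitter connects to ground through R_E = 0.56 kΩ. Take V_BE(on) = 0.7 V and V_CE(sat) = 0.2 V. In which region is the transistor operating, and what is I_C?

saturation; I_C ≈ 9.2 mA

Assume active: I_B = (9.3 − 0.7)/(27 + 81×0.56) = 0.119 mA, I_C = β·I_B = 9.51 mA.
Then V_CE = 13 − 9.51×0.82 − 9.63×0.56 = -0.188 V < 0.2 V — the active assumption fails.
Re-solve with V_CE = 0.2 V. KCL at the emitter: V_E/R_E = (V_BB−0.7−V_E)/R_B + (V_CC−0.2−V_E)/R_C, giving V_E = 5.24 V.
I_C = (V_CC − 0.2 − V_E)/R_C = (12.8 − 5.24)/0.82 = 9.22 mA.
Check: I_B = (8.6 − 5.24)/27 = 0.125 mA, and β·I_B = 9.97 mA > I_C, confirming saturation.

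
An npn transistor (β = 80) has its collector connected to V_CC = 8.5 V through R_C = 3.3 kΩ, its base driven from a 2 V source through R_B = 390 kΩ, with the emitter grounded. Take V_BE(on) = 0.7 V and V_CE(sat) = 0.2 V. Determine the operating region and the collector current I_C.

active; I_C ≈ 0.27 mA

Assume active. Base-emitter loop: I_B = (V_BB − V_BE)/R_B = (2 − 0.7)/390 = 0.00333 mA.
I_C = β·I_B = 80×0.00333 = 0.267 mA.
V_CE = V_CC − I_C·R_C = 8.5 − 0.267×3.3 = 7.62 V > V_CE(sat), so the active-region assumption holds.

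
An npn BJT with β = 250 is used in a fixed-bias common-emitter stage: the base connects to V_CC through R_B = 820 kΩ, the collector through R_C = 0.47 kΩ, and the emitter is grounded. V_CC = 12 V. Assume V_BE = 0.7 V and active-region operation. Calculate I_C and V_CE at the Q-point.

I_C ≈ 3.4 mA, V_CE ≈ 10 V

Base loop: V_CC = I_B·R_B + V_BE, so I_B = (12 − 0.7)/820 kΩ = 0.0138 mA.
In the active region I_C = β·I_B = 250 × 0.0138 = 3.45 mA.
Collector loop: V_CE = V_CC − I_C·R_C = 12 − 3.45×0.47 = 10.4 V.
Since V_CE = 10.4 V > V_CE(sat) ≈ 0.2 V, the transistor is in the active region as assumed.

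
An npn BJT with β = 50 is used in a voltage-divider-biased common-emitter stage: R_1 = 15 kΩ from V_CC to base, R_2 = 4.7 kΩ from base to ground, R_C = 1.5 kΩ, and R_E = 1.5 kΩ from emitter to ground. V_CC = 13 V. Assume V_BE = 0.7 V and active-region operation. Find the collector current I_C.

Thevenize the base divider: V_Th = V_CC·R_2/(R_1+R_2) = 13×4.7/19.7 = 3.1 V, R_Th = R_1‖R_2 = 3.58 kΩ.
Base-emitter loop: V_Th = I_B·R_Th + V_BE + (β+1)I_B·R_E, so I_B = (3.1 − 0.7) / (3.58 + 51×1.5) = 0.03 mA.
I_C = β·I_B = 50×0.03 = 1.5 mA, and I_E = (β+1)I_B = 1.53 mA.
V_CE = V_CC − I_C·R_C − I_E·R_E = 13 − 1.5×1.5 − 1.53×1.5 = 8.46 V.
V_CE = 8.46 V > 0.2 V confirms active-region operation.

I_C ≈ 1.5 mA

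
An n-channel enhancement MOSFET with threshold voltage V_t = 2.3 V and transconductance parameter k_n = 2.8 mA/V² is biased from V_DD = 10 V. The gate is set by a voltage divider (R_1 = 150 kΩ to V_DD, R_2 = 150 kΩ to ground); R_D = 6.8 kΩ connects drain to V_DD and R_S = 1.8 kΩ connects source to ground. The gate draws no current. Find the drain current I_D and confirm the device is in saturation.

I_D ≈ 1 mA

V_G = V_DD·R_2/(R_1+R_2) = 10×150/300 = 5 V.
Assume saturation: I_D = (k_n/2)(V_GS − V_t)² with V_GS = V_G − I_D·R_S = 5 − 1.8·I_D.
Substituting gives 4.54·I_D² − 14.6·I_D + 10.2 = 0, with roots I_D = 1.02 or 2.2 mA.
The root I_D = 2.2 mA gives V_GS = 1.05 V ≤ V_t, so take I_D = 1.02 mA.
Then V_GS = 3.16 V and V_DS = V_DD − I_D(R_D+R_S) = 10 − 1.02×8.6 = 1.19 V.
Saturation requires V_DS ≥ V_GS − V_t = 0.856 V; 1.19 ≥ 0.856 ✓.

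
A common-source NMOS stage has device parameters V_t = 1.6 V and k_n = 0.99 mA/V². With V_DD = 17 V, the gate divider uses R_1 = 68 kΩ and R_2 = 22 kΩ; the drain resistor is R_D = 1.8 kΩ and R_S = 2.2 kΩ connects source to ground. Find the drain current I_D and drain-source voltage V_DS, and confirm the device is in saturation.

V_G = V_DD·R_2/(R_1+R_2) = 17×22/90 = 4.16 V.
Assume saturation: I_D = (k_n/2)(V_GS − V_t)² with V_GS = V_G − I_D·R_S = 4.16 − 2.2·I_D.
Substituting gives 2.4·I_D² − 6.57·I_D + 3.23 = 0, with roots I_D = 0.643 or 2.1 mA.
The root I_D = 2.1 mA gives V_GS = -0.458 V ≤ V_t, so take I_D = 0.643 mA.
Then V_GS = 2.74 V and V_DS = V_DD − I_D(R_D+R_S) = 17 − 0.643×4 = 14.4 V.
Saturation requires V_DS ≥ V_GS − V_t = 1.14 V; 14.4 ≥ 1.14 ✓.

I_D ≈ 0.64 mA, V_DS ≈ 14 V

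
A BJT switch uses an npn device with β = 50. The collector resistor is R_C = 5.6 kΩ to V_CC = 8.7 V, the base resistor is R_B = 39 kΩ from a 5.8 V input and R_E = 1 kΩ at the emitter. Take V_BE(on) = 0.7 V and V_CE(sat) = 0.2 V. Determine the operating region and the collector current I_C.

saturation; I_C ≈ 1.3 mA

Assume active: I_B = (5.8 − 0.7)/(39 + 51×1) = 0.0567 mA, I_C = β·I_B = 2.83 mA.
Then V_CE = 8.7 − 2.83×5.6 − 2.89×1 = -10.1 V < 0.2 V — the active assumption fails.
Re-solve with V_CE = 0.2 V. KCL at the emitter: V_E/R_E = (V_BB−0.7−V_E)/R_B + (V_CC−0.2−V_E)/R_C, giving V_E = 1.37 V.
I_C = (V_CC − 0.2 − V_E)/R_C = (8.5 − 1.37)/5.6 = 1.27 mA.
Check: I_B = (5.1 − 1.37)/39 = 0.0957 mA, and β·I_B = 4.78 mA > I_C, confirming saturation.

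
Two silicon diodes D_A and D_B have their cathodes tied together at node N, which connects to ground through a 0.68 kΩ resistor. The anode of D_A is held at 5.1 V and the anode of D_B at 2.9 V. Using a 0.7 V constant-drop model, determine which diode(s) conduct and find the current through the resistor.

Assume both conduct. Then node N would need to be at both 5.1−0.7 = 4.4 V and 2.9−0.7 = 2.2 V, which is impossible.
Assume only D_A conducts: V_N = 5.1 − 0.7 = 4.4 V, so I_R = 4.4/0.68 = 6.47 mA.
Check D_B: its anode-to-cathode voltage is 2.9 − 4.4 = -1.5 V < 0.7 V, so it is off. The assumption is consistent.

Only D_A conducts; I_R ≈ 6.5 mA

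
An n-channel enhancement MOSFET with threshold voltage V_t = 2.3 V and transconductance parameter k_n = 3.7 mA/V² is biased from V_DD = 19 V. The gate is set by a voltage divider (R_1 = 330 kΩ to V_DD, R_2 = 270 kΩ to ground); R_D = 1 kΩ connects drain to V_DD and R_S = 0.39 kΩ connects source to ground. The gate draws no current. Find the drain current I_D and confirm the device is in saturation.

I_D ≈ 10 mA

V_G = V_DD·R_2/(R_1+R_2) = 19×270/600 = 8.55 V.
Assume saturation: I_D = (k_n/2)(V_GS − V_t)² with V_GS = V_G − I_D·R_S = 8.55 − 0.39·I_D.
Substituting gives 0.281·I_D² − 10·I_D + 72.3 = 0, with roots I_D = 10 or 25.6 mA.
The root I_D = 25.6 mA gives V_GS = -1.42 V ≤ V_t, so take I_D = 10 mA.
Then V_GS = 4.63 V and V_DS = V_DD − I_D(R_D+R_S) = 19 − 10×1.39 = 5.03 V.
Saturation requires V_DS ≥ V_GS − V_t = 2.33 V; 5.03 ≥ 2.33 ✓.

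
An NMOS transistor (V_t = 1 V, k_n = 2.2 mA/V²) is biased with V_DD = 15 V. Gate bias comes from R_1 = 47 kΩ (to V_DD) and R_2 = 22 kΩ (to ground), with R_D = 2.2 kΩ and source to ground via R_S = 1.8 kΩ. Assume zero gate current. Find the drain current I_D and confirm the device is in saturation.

I_D ≈ 1.5 mA

V_G = V_DD·R_2/(R_1+R_2) = 15×22/69 = 4.78 V.
Assume saturation: I_D = (k_n/2)(V_GS − V_t)² with V_GS = V_G − I_D·R_S = 4.78 − 1.8·I_D.
Substituting gives 3.56·I_D² − 16·I_D + 15.7 = 0, with roots I_D = 1.46 or 3.02 mA.
The root I_D = 3.02 mA gives V_GS = -0.658 V ≤ V_t, so take I_D = 1.46 mA.
Then V_GS = 2.15 V and V_DS = V_DD − I_D(R_D+R_S) = 15 − 1.46×4 = 9.16 V.
Saturation requires V_DS ≥ V_GS − V_t = 1.15 V; 9.16 ≥ 1.15 ✓.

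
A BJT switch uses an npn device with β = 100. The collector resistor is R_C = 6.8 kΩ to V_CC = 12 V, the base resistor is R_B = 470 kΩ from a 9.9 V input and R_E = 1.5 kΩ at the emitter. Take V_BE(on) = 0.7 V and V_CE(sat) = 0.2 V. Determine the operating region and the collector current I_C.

Assume active: I_B = (9.9 − 0.7)/(470 + 101×1.5) = 0.0148 mA, I_C = β·I_B = 1.48 mA.
Then V_CE = 12 − 1.48×6.8 − 1.5×1.5 = -0.309 V < 0.2 V — the active assumption fails.
Re-solve with V_CE = 0.2 V. KCL at the emitter: V_E/R_E = (V_BB−0.7−V_E)/R_B + (V_CC−0.2−V_E)/R_C, giving V_E = 2.15 V.
I_C = (V_CC − 0.2 − V_E)/R_C = (11.8 − 2.15)/6.8 = 1.42 mA.
Check: I_B = (9.2 − 2.15)/470 = 0.015 mA, and β·I_B = 1.5 mA > I_C, confirming saturation.

saturation; I_C ≈ 1.4 mA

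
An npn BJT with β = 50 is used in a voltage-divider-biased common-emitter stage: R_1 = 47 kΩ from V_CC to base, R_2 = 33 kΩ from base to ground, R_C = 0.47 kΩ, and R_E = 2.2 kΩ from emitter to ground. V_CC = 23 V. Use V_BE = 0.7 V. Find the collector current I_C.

Thevenize the base divider: V_Th = V_CC·R_2/(R_1+R_2) = 23×33/80 = 9.49 V, R_Th = R_1‖R_2 = 19.4 kΩ.
Base-emitter loop: V_Th = I_B·R_Th + V_BE + (β+1)I_B·R_E, so I_B = (9.49 − 0.7) / (19.4 + 51×2.2) = 0.0668 mA.
I_C = β·I_B = 50×0.0668 = 3.34 mA, and I_E = (β+1)I_B = 3.41 mA.
V_CE = V_CC − I_C·R_C − I_E·R_E = 23 − 3.34×0.47 − 3.41×2.2 = 13.9 V.
V_CE = 13.9 V > 0.2 V confirms active-region operation.

I_C ≈ 3.3 mA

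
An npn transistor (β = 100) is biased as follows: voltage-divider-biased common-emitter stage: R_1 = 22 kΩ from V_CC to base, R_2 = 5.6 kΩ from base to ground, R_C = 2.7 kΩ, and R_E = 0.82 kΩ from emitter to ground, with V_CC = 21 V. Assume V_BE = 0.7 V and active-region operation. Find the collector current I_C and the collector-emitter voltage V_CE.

I_C ≈ 4.1 mA, V_CE ≈ 6.6 V

Thevenize the base divider: V_Th = V_CC·R_2/(R_1+R_2) = 21×5.6/27.6 = 4.26 V, R_Th = R_1‖R_2 = 4.46 kΩ.
Base-emitter loop: V_Th = I_B·R_Th + V_BE + (β+1)I_B·R_E, so I_B = (4.26 − 0.7) / (4.46 + 101×0.82) = 0.0408 mA.
I_C = β·I_B = 100×0.0408 = 4.08 mA, and I_E = (β+1)I_B = 4.12 mA.
V_CE = V_CC − I_C·R_C − I_E·R_E = 21 − 4.08×2.7 − 4.12×0.82 = 6.61 V.
V_CE = 6.61 V > 0.2 V confirms active-region operation.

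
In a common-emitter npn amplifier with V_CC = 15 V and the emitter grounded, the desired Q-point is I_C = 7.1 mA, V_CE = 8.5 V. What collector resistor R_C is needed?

R_C ≈ 0.92 kΩ

Collector loop: V_CC = I_C·R_C + V_CE.
R_C = (V_CC − V_CE)/I_C = (15 − 8.5)/7.1 = 0.915 kΩ.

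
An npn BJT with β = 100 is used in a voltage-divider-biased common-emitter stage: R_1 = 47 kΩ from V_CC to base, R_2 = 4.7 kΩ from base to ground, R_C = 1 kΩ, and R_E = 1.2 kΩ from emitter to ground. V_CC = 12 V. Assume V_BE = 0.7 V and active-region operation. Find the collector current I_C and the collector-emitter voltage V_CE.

I_C ≈ 0.31 mA, V_CE ≈ 11 V

Thevenize the base divider: V_Th = V_CC·R_2/(R_1+R_2) = 12×4.7/51.7 = 1.09 V, R_Th = R_1‖R_2 = 4.27 kΩ.
Base-emitter loop: V_Th = I_B·R_Th + V_BE + (β+1)I_B·R_E, so I_B = (1.09 − 0.7) / (4.27 + 101×1.2) = 0.00312 mA.
I_C = β·I_B = 100×0.00312 = 0.312 mA, and I_E = (β+1)I_B = 0.315 mA.
V_CE = V_CC − I_C·R_C − I_E·R_E = 12 − 0.312×1 − 0.315×1.2 = 11.3 V.
V_CE = 11.3 V > 0.2 V confirms active-region operation.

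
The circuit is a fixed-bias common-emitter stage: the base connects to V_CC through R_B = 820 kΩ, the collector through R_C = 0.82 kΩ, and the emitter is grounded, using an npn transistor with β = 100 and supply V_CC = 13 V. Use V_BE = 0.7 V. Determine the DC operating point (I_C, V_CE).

I_C ≈ 1.5 mA, V_CE ≈ 12 V

Base loop: V_CC = I_B·R_B + V_BE, so I_B = (13 − 0.7)/820 kΩ = 0.015 mA.
In the active region I_C = β·I_B = 100 × 0.015 = 1.5 mA.
Collector loop: V_CE = V_CC − I_C·R_C = 13 − 1.5×0.82 = 11.8 V.
Since V_CE = 11.8 V > V_CE(sat) ≈ 0.2 V, the transistor is in the active region as assumed.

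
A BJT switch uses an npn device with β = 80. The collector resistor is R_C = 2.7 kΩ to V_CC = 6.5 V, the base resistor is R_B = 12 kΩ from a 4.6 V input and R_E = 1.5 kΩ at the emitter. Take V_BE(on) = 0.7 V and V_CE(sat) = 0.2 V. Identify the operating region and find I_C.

Assume active: I_B = (4.6 − 0.7)/(12 + 81×1.5) = 0.0292 mA, I_C = β·I_B = 2.34 mA.
Then V_CE = 6.5 − 2.34×2.7 − 2.37×1.5 = -3.36 V < 0.2 V — the active assumption fails.
Re-solve with V_CE = 0.2 V. KCL at the emitter: V_E/R_E = (V_BB−0.7−V_E)/R_B + (V_CC−0.2−V_E)/R_C, giving V_E = 2.37 V.
I_C = (V_CC − 0.2 − V_E)/R_C = (6.3 − 2.37)/2.7 = 1.45 mA.
Check: I_B = (3.9 − 2.37)/12 = 0.127 mA, and β·I_B = 10.2 mA > I_C, confirming saturation.

saturation; I_C ≈ 1.5 mA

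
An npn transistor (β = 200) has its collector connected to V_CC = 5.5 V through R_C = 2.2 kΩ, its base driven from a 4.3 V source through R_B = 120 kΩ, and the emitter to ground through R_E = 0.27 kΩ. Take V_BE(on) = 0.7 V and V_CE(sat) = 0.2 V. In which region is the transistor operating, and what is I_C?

saturation; I_C ≈ 2.1 mA

Assume active: I_B = (4.3 − 0.7)/(120 + 201×0.27) = 0.0207 mA, I_C = β·I_B = 4.13 mA.
Then V_CE = 5.5 − 4.13×2.2 − 4.15×0.27 = -4.71 V < 0.2 V — the active assumption fails.
Re-solve with V_CE = 0.2 V. KCL at the emitter: V_E/R_E = (V_BB−0.7−V_E)/R_B + (V_CC−0.2−V_E)/R_C, giving V_E = 0.585 V.
I_C = (V_CC − 0.2 − V_E)/R_C = (5.3 − 0.585)/2.2 = 2.14 mA.
Check: I_B = (3.6 − 0.585)/120 = 0.0251 mA, and β·I_B = 5.02 mA > I_C, confirming saturation.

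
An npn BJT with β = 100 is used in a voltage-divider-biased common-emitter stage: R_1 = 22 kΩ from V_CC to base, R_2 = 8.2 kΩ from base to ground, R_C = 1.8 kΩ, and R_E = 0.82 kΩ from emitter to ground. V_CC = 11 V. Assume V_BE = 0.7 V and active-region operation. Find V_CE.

Thevenize the base divider: V_Th = V_CC·R_2/(R_1+R_2) = 11×8.2/30.2 = 2.99 V, R_Th = R_1‖R_2 = 5.97 kΩ.
Base-emitter loop: V_Th = I_B·R_Th + V_BE + (β+1)I_B·R_E, so I_B = (2.99 − 0.7) / (5.97 + 101×0.82) = 0.0258 mA.
I_C = β·I_B = 100×0.0258 = 2.58 mA, and I_E = (β+1)I_B = 2.6 mA.
V_CE = V_CC − I_C·R_C − I_E·R_E = 11 − 2.58×1.8 − 2.6×0.82 = 4.23 V.
V_CE = 4.23 V > 0.2 V confirms active-region operation.

V_CE ≈ 4.2 V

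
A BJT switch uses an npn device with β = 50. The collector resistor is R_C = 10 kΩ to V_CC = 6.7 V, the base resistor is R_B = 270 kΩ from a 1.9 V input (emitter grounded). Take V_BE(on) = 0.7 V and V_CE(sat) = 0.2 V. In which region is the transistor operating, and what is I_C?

Assume active. Base-emitter loop: I_B = (V_BB − V_BE)/R_B = (1.9 − 0.7)/270 = 0.00444 mA.
I_C = β·I_B = 50×0.00444 = 0.222 mA.
V_CE = V_CC − I_C·R_C = 6.7 − 0.222×10 = 4.48 V > V_CE(sat), so the active-region assumption holds.

active; I_C ≈ 0.22 mA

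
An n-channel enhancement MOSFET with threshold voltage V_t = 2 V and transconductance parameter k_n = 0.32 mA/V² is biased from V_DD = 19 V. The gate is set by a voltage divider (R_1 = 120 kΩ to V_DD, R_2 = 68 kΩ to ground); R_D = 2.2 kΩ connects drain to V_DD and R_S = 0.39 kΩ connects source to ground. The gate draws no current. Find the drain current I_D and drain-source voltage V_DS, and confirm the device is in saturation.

I_D ≈ 2.5 mA, V_DS ≈ 13 V

V_G = V_DD·R_2/(R_1+R_2) = 19×68/188 = 6.87 V.
Assume saturation: I_D = (k_n/2)(V_GS − V_t)² with V_GS = V_G − I_D·R_S = 6.87 − 0.39·I_D.
Substituting gives 0.0243·I_D² − 1.61·I_D + 3.8 = 0, with roots I_D = 2.45 or 63.6 mA.
The root I_D = 63.6 mA gives V_GS = -17.9 V ≤ V_t, so take I_D = 2.45 mA.
Then V_GS = 5.92 V and V_DS = V_DD − I_D(R_D+R_S) = 19 − 2.45×2.59 = 12.6 V.
Saturation requires V_DS ≥ V_GS − V_t = 3.92 V; 12.6 ≥ 3.92 ✓.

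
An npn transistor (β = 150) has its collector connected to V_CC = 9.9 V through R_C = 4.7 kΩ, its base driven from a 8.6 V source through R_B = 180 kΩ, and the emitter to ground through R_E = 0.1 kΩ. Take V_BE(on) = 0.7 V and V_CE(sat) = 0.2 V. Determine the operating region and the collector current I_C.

Assume active: I_B = (8.6 − 0.7)/(180 + 151×0.1) = 0.0405 mA, I_C = β·I_B = 6.07 mA.
Then V_CE = 9.9 − 6.07×4.7 − 6.11×0.1 = -19.3 V < 0.2 V — the active assumption fails.
Re-solve with V_CE = 0.2 V. KCL at the emitter: V_E/R_E = (V_BB−0.7−V_E)/R_B + (V_CC−0.2−V_E)/R_C, giving V_E = 0.206 V.
I_C = (V_CC − 0.2 − V_E)/R_C = (9.7 − 0.206)/4.7 = 2.02 mA.
Check: I_B = (7.9 − 0.206)/180 = 0.0427 mA, and β·I_B = 6.41 mA > I_C, confirming saturation.

saturation; I_C ≈ 2 mA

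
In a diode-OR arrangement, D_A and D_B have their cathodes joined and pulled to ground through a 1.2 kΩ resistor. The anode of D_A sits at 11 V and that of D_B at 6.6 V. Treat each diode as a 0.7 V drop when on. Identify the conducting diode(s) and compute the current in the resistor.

Only D_A conducts; I_R ≈ 8.6 mA

Assume both conduct. Then node N would need to be at both 11−0.7 = 10.3 V and 6.6−0.7 = 5.9 V, which is impossible.
Assume only D_A conducts: V_N = 11 − 0.7 = 10.3 V, so I_R = 10.3/1.2 = 8.58 mA.
Check D_B: its anode-to-cathode voltage is 6.6 − 10.3 = -3.7 V < 0.7 V, so it is off. The assumption is consistent.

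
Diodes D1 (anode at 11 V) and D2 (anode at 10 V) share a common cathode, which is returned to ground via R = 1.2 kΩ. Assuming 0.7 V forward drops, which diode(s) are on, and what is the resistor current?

Only D1 conducts; I_R ≈ 8.6 mA

Assume both conduct. Then node N would need to be at both 11−0.7 = 10.3 V and 10−0.7 = 9.3 V, which is impossible.
Assume only D1 conducts: V_N = 11 − 0.7 = 10.3 V, so I_R = 10.3/1.2 = 8.58 mA.
Check D2: its anode-to-cathode voltage is 10 − 10.3 = -0.3 V < 0.7 V, so it is off. The assumption is consistent.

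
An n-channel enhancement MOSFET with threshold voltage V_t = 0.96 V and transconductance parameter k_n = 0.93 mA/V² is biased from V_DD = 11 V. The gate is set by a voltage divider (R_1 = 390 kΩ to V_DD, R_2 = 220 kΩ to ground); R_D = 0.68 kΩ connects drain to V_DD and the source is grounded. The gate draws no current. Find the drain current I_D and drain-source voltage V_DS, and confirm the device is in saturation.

V_G = V_DD·R_2/(R_1+R_2) = 11×220/610 = 3.97 V. With the source grounded, V_GS = V_G = 3.97 V.
Assume saturation: I_D = (k_n/2)(V_GS − V_t)² = (0.93/2)×(3.97 − 0.96)² = 0.465×3.01² = 4.21 mA.
V_DS = V_DD − I_D·R_D = 11 − 4.21×0.68 = 8.14 V.
Saturation requires V_DS ≥ V_GS − V_t = 3.01 V; 8.14 ≥ 3.01 ✓.

I_D ≈ 4.2 mA, V_DS ≈ 8.1 V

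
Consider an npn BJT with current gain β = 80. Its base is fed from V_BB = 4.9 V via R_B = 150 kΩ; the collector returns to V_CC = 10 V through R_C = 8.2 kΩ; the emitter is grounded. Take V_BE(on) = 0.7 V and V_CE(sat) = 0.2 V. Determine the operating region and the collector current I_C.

saturation; I_C ≈ 1.2 mA

Assume active: I_B = (4.9 − 0.7)/150 = 0.028 mA, giving I_C = β·I_B = 2.24 mA.
But then V_CE = 10 − 2.24×8.2 = -8.37 V < V_CE(sat) = 0.2 V — impossible in the active region.
So the transistor is saturated. With V_CE = 0.2 V, I_C = (V_CC − 0.2)/R_C = 9.8/8.2 = 1.2 mA.
Check: β·I_B = 2.24 mA > I_C = 1.2 mA, confirming saturation.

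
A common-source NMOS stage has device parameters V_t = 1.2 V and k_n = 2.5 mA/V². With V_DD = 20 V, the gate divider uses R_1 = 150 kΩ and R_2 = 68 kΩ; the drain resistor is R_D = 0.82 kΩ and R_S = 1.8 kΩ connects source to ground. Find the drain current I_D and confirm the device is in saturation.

I_D ≈ 2.1 mA

V_G = V_DD·R_2/(R_1+R_2) = 20×68/218 = 6.24 V.
Assume saturation: I_D = (k_n/2)(V_GS − V_t)² with V_GS = V_G − I_D·R_S = 6.24 − 1.8·I_D.
Substituting gives 4.05·I_D² − 23.7·I_D + 31.7 = 0, with roots I_D = 2.08 or 3.76 mA.
The root I_D = 3.76 mA gives V_GS = -0.535 V ≤ V_t, so take I_D = 2.08 mA.
Then V_GS = 2.49 V and V_DS = V_DD − I_D(R_D+R_S) = 20 − 2.08×2.62 = 14.5 V.
Saturation requires V_DS ≥ V_GS − V_t = 1.29 V; 14.5 ≥ 1.29 ✓.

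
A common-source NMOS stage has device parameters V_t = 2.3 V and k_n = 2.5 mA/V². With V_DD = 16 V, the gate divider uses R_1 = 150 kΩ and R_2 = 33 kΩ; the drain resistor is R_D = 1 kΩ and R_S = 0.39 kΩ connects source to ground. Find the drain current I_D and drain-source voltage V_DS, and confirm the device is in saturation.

V_G = V_DD·R_2/(R_1+R_2) = 16×33/183 = 2.89 V.
Assume saturation: I_D = (k_n/2)(V_GS − V_t)² with V_GS = V_G − I_D·R_S = 2.89 − 0.39·I_D.
Substituting gives 0.19·I_D² − 1.57·I_D + 0.428 = 0, with roots I_D = 0.282 or 7.98 mA.
The root I_D = 7.98 mA gives V_GS = -0.226 V ≤ V_t, so take I_D = 0.282 mA.
Then V_GS = 2.78 V and V_DS = V_DD − I_D(R_D+R_S) = 16 − 0.282×1.39 = 15.6 V.
Saturation requires V_DS ≥ V_GS − V_t = 0.475 V; 15.6 ≥ 0.475 ✓.

I_D ≈ 0.28 mA, V_DS ≈ 16 V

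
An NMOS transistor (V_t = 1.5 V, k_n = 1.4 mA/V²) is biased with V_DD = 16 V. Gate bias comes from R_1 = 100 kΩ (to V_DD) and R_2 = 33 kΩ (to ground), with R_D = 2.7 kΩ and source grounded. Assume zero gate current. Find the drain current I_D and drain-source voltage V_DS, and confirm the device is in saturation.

I_D ≈ 4.3 mA, V_DS ≈ 4.5 V

V_G = V_DD·R_2/(R_1+R_2) = 16×33/133 = 3.97 V. With the source grounded, V_GS = V_G = 3.97 V.
Assume saturation: I_D = (k_n/2)(V_GS − V_t)² = (1.4/2)×(3.97 − 1.5)² = 0.7×2.47² = 4.27 mA.
V_DS = V_DD − I_D·R_D = 16 − 4.27×2.7 = 4.47 V.
Saturation requires V_DS ≥ V_GS − V_t = 2.47 V; 4.47 ≥ 2.47 ✓.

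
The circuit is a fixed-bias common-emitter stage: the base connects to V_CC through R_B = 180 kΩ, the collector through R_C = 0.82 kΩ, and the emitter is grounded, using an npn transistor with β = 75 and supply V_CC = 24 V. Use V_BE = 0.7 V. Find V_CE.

Base loop: V_CC = I_B·R_B + V_BE, so I_B = (24 − 0.7)/180 kΩ = 0.129 mA.
In the active region I_C = β·I_B = 75 × 0.129 = 9.71 mA.
Collector loop: V_CE = V_CC − I_C·R_C = 24 − 9.71×0.82 = 16 V.
Since V_CE = 16 V > V_CE(sat) ≈ 0.2 V, the transistor is in the active region as assumed.

V_CE ≈ 16 V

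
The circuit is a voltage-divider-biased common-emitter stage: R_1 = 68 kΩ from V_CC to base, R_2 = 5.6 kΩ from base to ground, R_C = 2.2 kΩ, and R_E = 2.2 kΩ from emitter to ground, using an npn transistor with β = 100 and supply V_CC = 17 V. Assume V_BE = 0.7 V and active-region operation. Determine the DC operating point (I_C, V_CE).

Thevenize the base divider: V_Th = V_CC·R_2/(R_1+R_2) = 17×5.6/73.6 = 1.29 V, R_Th = R_1‖R_2 = 5.17 kΩ.
Base-emitter loop: V_Th = I_B·R_Th + V_BE + (β+1)I_B·R_E, so I_B = (1.29 − 0.7) / (5.17 + 101×2.2) = 0.00261 mA.
I_C = β·I_B = 100×0.00261 = 0.261 mA, and I_E = (β+1)I_B = 0.264 mA.
V_CE = V_CC − I_C·R_C − I_E·R_E = 17 − 0.261×2.2 − 0.264×2.2 = 15.8 V.
V_CE = 15.8 V > 0.2 V confirms active-region operation.

I_C ≈ 0.26 mA, V_CE ≈ 16 V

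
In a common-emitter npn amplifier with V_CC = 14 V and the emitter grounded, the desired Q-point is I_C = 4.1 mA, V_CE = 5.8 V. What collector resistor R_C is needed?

R_C ≈ 2 kΩ

Collector loop: V_CC = I_C·R_C + V_CE.
R_C = (V_CC − V_CE)/I_C = (14 − 5.8)/4.1 = 2 kΩ.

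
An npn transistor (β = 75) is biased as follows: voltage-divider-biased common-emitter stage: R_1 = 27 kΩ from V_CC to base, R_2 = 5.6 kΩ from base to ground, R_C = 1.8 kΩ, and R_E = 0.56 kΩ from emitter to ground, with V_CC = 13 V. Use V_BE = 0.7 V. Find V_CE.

V_CE ≈ 7.2 V

Thevenize the base divider: V_Th = V_CC·R_2/(R_1+R_2) = 13×5.6/32.6 = 2.23 V, R_Th = R_1‖R_2 = 4.64 kΩ.
Base-emitter loop: V_Th = I_B·R_Th + V_BE + (β+1)I_B·R_E, so I_B = (2.23 − 0.7) / (4.64 + 76×0.56) = 0.0325 mA.
I_C = β·I_B = 75×0.0325 = 2.44 mA, and I_E = (β+1)I_B = 2.47 mA.
V_CE = V_CC − I_C·R_C − I_E·R_E = 13 − 2.44×1.8 − 2.47×0.56 = 7.23 V.
V_CE = 7.23 V > 0.2 V confirms active-region operation.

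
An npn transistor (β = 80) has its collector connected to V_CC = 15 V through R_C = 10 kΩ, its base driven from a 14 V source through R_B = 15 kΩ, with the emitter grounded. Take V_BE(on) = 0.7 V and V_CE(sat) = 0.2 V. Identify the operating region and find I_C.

Assume active: I_B = (14 − 0.7)/15 = 0.887 mA, giving I_C = β·I_B = 70.9 mA.
But then V_CE = 15 − 70.9×10 = -694 V < V_CE(sat) = 0.2 V — impossible in the active region.
So the transistor is saturated. With V_CE = 0.2 V, I_C = (V_CC − 0.2)/R_C = 14.8/10 = 1.48 mA.
Check: β·I_B = 70.9 mA > I_C = 1.48 mA, confirming saturation.

saturation; I_C ≈ 1.5 mA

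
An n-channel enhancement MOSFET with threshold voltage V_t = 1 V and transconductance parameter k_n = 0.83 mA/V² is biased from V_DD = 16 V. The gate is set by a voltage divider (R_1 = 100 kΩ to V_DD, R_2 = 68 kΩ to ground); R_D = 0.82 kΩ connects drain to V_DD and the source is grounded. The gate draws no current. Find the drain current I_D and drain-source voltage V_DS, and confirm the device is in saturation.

V_G = V_DD·R_2/(R_1+R_2) = 16×68/168 = 6.48 V. With the source grounded, V_GS = V_G = 6.48 V.
Assume saturation: I_D = (k_n/2)(V_GS − V_t)² = (0.83/2)×(6.48 − 1)² = 0.415×5.48² = 12.4 mA.
V_DS = V_DD − I_D·R_D = 16 − 12.4×0.82 = 5.79 V.
Saturation requires V_DS ≥ V_GS − V_t = 5.48 V; 5.79 ≥ 5.48 ✓.

I_D ≈ 12 mA, V_DS ≈ 5.8 V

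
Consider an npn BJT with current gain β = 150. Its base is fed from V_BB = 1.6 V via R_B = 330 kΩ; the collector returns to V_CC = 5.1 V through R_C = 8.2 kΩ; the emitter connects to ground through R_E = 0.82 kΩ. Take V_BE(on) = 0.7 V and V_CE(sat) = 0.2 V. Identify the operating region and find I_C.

active; I_C ≈ 0.3 mA

Assume active. Base-emitter loop: I_B = (V_BB − V_BE)/(R_B + (β+1)R_E) = (1.6 − 0.7)/(330 + 151×0.82) = 0.00198 mA.
I_C = β·I_B = 150×0.00198 = 0.297 mA.
V_CE = V_CC − I_C·R_C − I_E·R_E = 5.1 − 0.297×8.2 − 0.299×0.82 = 2.42 V > V_CE(sat), so the active-region assumption holds.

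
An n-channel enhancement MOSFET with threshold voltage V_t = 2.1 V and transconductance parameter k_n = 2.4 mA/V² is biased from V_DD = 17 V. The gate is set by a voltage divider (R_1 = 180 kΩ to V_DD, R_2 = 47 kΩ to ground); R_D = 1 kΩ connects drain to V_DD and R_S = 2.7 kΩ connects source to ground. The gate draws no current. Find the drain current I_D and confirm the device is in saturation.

I_D ≈ 0.33 mA

V_G = V_DD·R_2/(R_1+R_2) = 17×47/227 = 3.52 V.
Assume saturation: I_D = (k_n/2)(V_GS − V_t)² with V_GS = V_G − I_D·R_S = 3.52 − 2.7·I_D.
Substituting gives 8.75·I_D² − 10.2·I_D + 2.42 = 0, with roots I_D = 0.331 or 0.835 mA.
The root I_D = 0.835 mA gives V_GS = 1.27 V ≤ V_t, so take I_D = 0.331 mA.
Then V_GS = 2.63 V and V_DS = V_DD − I_D(R_D+R_S) = 17 − 0.331×3.7 = 15.8 V.
Saturation requires V_DS ≥ V_GS − V_t = 0.525 V; 15.8 ≥ 0.525 ✓.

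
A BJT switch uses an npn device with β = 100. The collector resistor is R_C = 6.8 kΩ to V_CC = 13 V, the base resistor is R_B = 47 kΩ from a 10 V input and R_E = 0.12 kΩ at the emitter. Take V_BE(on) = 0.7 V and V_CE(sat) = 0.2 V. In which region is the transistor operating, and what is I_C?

Assume active: I_B = (10 − 0.7)/(47 + 101×0.12) = 0.157 mA, I_C = β·I_B = 15.7 mA.
Then V_CE = 13 − 15.7×6.8 − 15.9×0.12 = -95.9 V < 0.2 V — the active assumption fails.
Re-solve with V_CE = 0.2 V. KCL at the emitter: V_E/R_E = (V_BB−0.7−V_E)/R_B + (V_CC−0.2−V_E)/R_C, giving V_E = 0.245 V.
I_C = (V_CC − 0.2 − V_E)/R_C = (12.8 − 0.245)/6.8 = 1.85 mA.
Check: I_B = (9.3 − 0.245)/47 = 0.193 mA, and β·I_B = 19.3 mA > I_C, confirming saturation.

saturation; I_C ≈ 1.8 mA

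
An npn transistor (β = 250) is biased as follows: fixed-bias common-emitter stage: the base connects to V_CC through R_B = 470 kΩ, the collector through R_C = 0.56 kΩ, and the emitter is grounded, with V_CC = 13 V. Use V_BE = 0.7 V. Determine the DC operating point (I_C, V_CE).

Base loop: V_CC = I_B·R_B + V_BE, so I_B = (13 − 0.7)/470 kΩ = 0.0262 mA.
In the active region I_C = β·I_B = 250 × 0.0262 = 6.54 mA.
Collector loop: V_CE = V_CC − I_C·R_C = 13 − 6.54×0.56 = 9.34 V.
Since V_CE = 9.34 V > V_CE(sat) ≈ 0.2 V, the transistor is in the active region as assumed.

I_C ≈ 6.5 mA, V_CE ≈ 9.3 V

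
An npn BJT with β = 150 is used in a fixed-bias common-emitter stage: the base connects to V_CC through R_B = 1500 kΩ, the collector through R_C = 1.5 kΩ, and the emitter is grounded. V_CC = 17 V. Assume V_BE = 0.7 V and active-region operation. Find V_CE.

V_CE ≈ 15 V

Base loop: V_CC = I_B·R_B + V_BE, so I_B = (17 − 0.7)/1500 kΩ = 0.0109 mA.
In the active region I_C = β·I_B = 150 × 0.0109 = 1.63 mA.
Collector loop: V_CE = V_CC − I_C·R_C = 17 − 1.63×1.5 = 14.6 V.
Since V_CE = 14.6 V > V_CE(sat) ≈ 0.2 V, the transistor is in the active region as assumed.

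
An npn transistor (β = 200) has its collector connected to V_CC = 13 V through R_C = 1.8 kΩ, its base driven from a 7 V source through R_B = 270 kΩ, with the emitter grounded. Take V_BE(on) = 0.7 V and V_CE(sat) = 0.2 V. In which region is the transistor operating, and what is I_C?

Assume active. Base-emitter loop: I_B = (V_BB − V_BE)/R_B = (7 − 0.7)/270 = 0.0233 mA.
I_C = β·I_B = 200×0.0233 = 4.67 mA.
V_CE = V_CC − I_C·R_C = 13 − 4.67×1.8 = 4.6 V > V_CE(sat), so the active-region assumption holds.

active; I_C ≈ 4.7 mA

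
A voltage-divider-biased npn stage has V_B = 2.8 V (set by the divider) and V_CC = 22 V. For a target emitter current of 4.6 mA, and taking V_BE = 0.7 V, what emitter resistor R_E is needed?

R_E ≈ 0.46 kΩ

V_E = V_B − V_BE = 2.8 − 0.7 = 2.1 V.
R_E = V_E / I_E = 2.1 / 4.6 = 0.457 kΩ.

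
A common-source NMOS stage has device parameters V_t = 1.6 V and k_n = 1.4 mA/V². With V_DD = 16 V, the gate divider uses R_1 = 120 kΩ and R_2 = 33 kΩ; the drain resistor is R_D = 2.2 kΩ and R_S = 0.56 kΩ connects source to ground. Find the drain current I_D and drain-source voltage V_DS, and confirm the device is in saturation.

I_D ≈ 1.1 mA, V_DS ≈ 13 V

V_G = V_DD·R_2/(R_1+R_2) = 16×33/153 = 3.45 V.
Assume saturation: I_D = (k_n/2)(V_GS − V_t)² with V_GS = V_G − I_D·R_S = 3.45 − 0.56·I_D.
Substituting gives 0.22·I_D² − 2.45·I_D + 2.4 = 0, with roots I_D = 1.08 or 10.1 mA.
The root I_D = 10.1 mA gives V_GS = -2.2 V ≤ V_t, so take I_D = 1.08 mA.
Then V_GS = 2.84 V and V_DS = V_DD − I_D(R_D+R_S) = 16 − 1.08×2.76 = 13 V.
Saturation requires V_DS ≥ V_GS − V_t = 1.24 V; 13 ≥ 1.24 ✓.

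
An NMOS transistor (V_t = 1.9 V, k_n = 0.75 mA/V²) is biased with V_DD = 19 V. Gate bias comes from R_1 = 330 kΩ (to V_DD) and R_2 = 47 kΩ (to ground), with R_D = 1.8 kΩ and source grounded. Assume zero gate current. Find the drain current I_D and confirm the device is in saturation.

V_G = V_DD·R_2/(R_1+R_2) = 19×47/377 = 2.37 V. With the source grounded, V_GS = V_G = 2.37 V.
Assume saturation: I_D = (k_n/2)(V_GS − V_t)² = (0.75/2)×(2.37 − 1.9)² = 0.375×0.469² = 0.0824 mA.
V_DS = V_DD − I_D·R_D = 19 − 0.0824×1.8 = 18.9 V.
Saturation requires V_DS ≥ V_GS − V_t = 0.469 V; 18.9 ≥ 0.469 ✓.

I_D ≈ 0.082 mA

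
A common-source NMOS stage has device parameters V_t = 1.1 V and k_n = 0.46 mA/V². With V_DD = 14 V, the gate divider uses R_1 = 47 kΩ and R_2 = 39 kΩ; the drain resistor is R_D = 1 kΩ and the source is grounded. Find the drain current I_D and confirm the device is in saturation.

V_G = V_DD·R_2/(R_1+R_2) = 14×39/86 = 6.35 V. With the source grounded, V_GS = V_G = 6.35 V.
Assume saturation: I_D = (k_n/2)(V_GS − V_t)² = (0.46/2)×(6.35 − 1.1)² = 0.23×5.25² = 6.34 mA.
V_DS = V_DD − I_D·R_D = 14 − 6.34×1 = 7.66 V.
Saturation requires V_DS ≥ V_GS − V_t = 5.25 V; 7.66 ≥ 5.25 ✓.

I_D ≈ 6.3 mA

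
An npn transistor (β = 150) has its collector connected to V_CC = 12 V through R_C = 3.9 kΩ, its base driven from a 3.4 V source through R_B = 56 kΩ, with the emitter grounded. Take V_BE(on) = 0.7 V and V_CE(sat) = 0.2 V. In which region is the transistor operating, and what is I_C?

saturation; I_C ≈ 3 mA

Assume active: I_B = (3.4 − 0.7)/56 = 0.0482 mA, giving I_C = β·I_B = 7.23 mA.
But then V_CE = 12 − 7.23×3.9 = -16.2 V < V_CE(sat) = 0.2 V — impossible in the active region.
So the transistor is saturated. With V_CE = 0.2 V, I_C = (V_CC − 0.2)/R_C = 11.8/3.9 = 3.03 mA.
Check: β·I_B = 7.23 mA > I_C = 3.03 mA, confirming saturation.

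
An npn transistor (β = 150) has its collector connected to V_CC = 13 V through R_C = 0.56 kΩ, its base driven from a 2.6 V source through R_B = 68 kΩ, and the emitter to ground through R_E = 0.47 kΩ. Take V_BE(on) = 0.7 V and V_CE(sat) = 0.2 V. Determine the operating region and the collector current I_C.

Assume active. Base-emitter loop: I_B = (V_BB − V_BE)/(R_B + (β+1)R_E) = (2.6 − 0.7)/(68 + 151×0.47) = 0.0137 mA.
I_C = β·I_B = 150×0.0137 = 2.05 mA.
V_CE = V_CC − I_C·R_C − I_E·R_E = 13 − 2.05×0.56 − 2.06×0.47 = 10.9 V > V_CE(sat), so the active-region assumption holds.

active; I_C ≈ 2.1 mA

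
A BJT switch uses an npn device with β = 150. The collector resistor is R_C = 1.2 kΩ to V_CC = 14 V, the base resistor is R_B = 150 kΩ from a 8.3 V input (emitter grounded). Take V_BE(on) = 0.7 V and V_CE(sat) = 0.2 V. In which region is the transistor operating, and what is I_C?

Assume active. Base-emitter loop: I_B = (V_BB − V_BE)/R_B = (8.3 − 0.7)/150 = 0.0507 mA.
I_C = β·I_B = 150×0.0507 = 7.6 mA.
V_CE = V_CC − I_C·R_C = 14 − 7.6×1.2 = 4.88 V > V_CE(sat), so the active-region assumption holds.

active; I_C ≈ 7.6 mA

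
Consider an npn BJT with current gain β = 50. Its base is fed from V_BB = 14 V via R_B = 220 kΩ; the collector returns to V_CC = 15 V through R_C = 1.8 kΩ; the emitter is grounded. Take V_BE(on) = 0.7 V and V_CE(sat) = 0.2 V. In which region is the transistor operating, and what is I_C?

Assume active. Base-emitter loop: I_B = (V_BB − V_BE)/R_B = (14 − 0.7)/220 = 0.0605 mA.
I_C = β·I_B = 50×0.0605 = 3.02 mA.
V_CE = V_CC − I_C·R_C = 15 − 3.02×1.8 = 9.56 V > V_CE(sat), so the active-region assumption holds.

active; I_C ≈ 3 mA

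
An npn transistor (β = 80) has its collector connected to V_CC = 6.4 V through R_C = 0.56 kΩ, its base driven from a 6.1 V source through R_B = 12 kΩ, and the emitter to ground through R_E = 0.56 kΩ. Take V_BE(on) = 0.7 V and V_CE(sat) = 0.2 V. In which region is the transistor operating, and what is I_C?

saturation; I_C ≈ 5.4 mA

Assume active: I_B = (6.1 − 0.7)/(12 + 81×0.56) = 0.0941 mA, I_C = β·I_B = 7.53 mA.
Then V_CE = 6.4 − 7.53×0.56 − 7.63×0.56 = -2.09 V < 0.2 V — the active assumption fails.
Re-solve with V_CE = 0.2 V. KCL at the emitter: V_E/R_E = (V_BB−0.7−V_E)/R_B + (V_CC−0.2−V_E)/R_C, giving V_E = 3.15 V.
I_C = (V_CC − 0.2 − V_E)/R_C = (6.2 − 3.15)/0.56 = 5.44 mA.
Check: I_B = (5.4 − 3.15)/12 = 0.187 mA, and β·I_B = 15 mA > I_C, confirming saturation.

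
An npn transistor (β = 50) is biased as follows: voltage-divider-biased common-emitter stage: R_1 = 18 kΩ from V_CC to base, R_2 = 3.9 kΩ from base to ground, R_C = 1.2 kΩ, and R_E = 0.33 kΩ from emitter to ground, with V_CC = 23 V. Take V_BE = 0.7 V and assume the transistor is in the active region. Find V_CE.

V_CE ≈ 10 V

Thevenize the base divider: V_Th = V_CC·R_2/(R_1+R_2) = 23×3.9/21.9 = 4.1 V, R_Th = R_1‖R_2 = 3.21 kΩ.
Base-emitter loop: V_Th = I_B·R_Th + V_BE + (β+1)I_B·R_E, so I_B = (4.1 − 0.7) / (3.21 + 51×0.33) = 0.169 mA.
I_C = β·I_B = 50×0.169 = 8.47 mA, and I_E = (β+1)I_B = 8.64 mA.
V_CE = V_CC − I_C·R_C − I_E·R_E = 23 − 8.47×1.2 − 8.64×0.33 = 9.98 V.
V_CE = 9.98 V > 0.2 V confirms active-region operation.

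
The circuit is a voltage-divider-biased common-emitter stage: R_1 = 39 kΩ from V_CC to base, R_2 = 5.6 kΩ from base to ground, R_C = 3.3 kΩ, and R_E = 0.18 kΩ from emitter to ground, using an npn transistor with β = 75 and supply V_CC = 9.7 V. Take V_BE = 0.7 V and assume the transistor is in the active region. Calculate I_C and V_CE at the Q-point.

Thevenize the base divider: V_Th = V_CC·R_2/(R_1+R_2) = 9.7×5.6/44.6 = 1.22 V, R_Th = R_1‖R_2 = 4.9 kΩ.
Base-emitter loop: V_Th = I_B·R_Th + V_BE + (β+1)I_B·R_E, so I_B = (1.22 − 0.7) / (4.9 + 76×0.18) = 0.0279 mA.
I_C = β·I_B = 75×0.0279 = 2.09 mA, and I_E = (β+1)I_B = 2.12 mA.
V_CE = V_CC − I_C·R_C − I_E·R_E = 9.7 − 2.09×3.3 − 2.12×0.18 = 2.42 V.
V_CE = 2.42 V > 0.2 V confirms active-region operation.

I_C ≈ 2.1 mA, V_CE ≈ 2.4 V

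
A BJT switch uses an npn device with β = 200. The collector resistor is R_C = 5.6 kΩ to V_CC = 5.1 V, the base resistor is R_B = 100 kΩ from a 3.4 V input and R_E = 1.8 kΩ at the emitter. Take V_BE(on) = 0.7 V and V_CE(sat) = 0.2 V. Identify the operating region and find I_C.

Assume active: I_B = (3.4 − 0.7)/(100 + 201×1.8) = 0.00585 mA, I_C = β·I_B = 1.17 mA.
Then V_CE = 5.1 − 1.17×5.6 − 1.18×1.8 = -3.56 V < 0.2 V — the active assumption fails.
Re-solve with V_CE = 0.2 V. KCL at the emitter: V_E/R_E = (V_BB−0.7−V_E)/R_B + (V_CC−0.2−V_E)/R_C, giving V_E = 1.21 V.
I_C = (V_CC − 0.2 − V_E)/R_C = (4.9 − 1.21)/5.6 = 0.659 mA.
Check: I_B = (2.7 − 1.21)/100 = 0.0149 mA, and β·I_B = 2.98 mA > I_C, confirming saturation.

saturation; I_C ≈ 0.66 mA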